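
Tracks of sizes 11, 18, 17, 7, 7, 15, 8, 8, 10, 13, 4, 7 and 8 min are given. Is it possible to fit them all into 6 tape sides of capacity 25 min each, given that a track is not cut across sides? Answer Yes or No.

Yes

A valid assignment using 6 tape sides:
  side 1: 18 + 7 = 25
  side 2: 17 + 8 = 25
  side 3: 15 + 10 = 25
  side 4: 13 + 11 = 24
  side 5: 8 + 8 + 7 = 23
  side 6: 7 + 4 = 11
Every load is within 25 min, so 6 tape sides suffice.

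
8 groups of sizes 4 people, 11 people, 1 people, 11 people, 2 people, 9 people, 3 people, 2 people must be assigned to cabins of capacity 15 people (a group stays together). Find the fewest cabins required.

3

Total = 11 + 11 + 9 + 4 + 3 + 2 + 2 + 1 = 43 people.
Lower bound: ⌈43/15⌉ = 3 cabins.
A packing using 3 cabins:
  cabin 1: 11 + 4 = 15
  cabin 2: 11 + 3 + 1 = 15
  cabin 3: 9 + 2 + 2 = 13
This matches the lower bound, so 3 is optimal.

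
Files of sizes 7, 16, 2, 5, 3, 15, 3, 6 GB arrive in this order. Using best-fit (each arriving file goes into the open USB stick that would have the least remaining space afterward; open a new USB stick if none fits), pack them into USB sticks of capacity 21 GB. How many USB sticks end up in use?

  7 → USB stick 1 (new)  [load 7/21]
  16 → USB stick 2 (new)  [load 16/21]
  2 → USB stick 2  [load 18/21]
  5 → USB stick 1  [load 12/21]
  3 → USB stick 2  [load 21/21]
  15 → USB stick 3 (new)  [load 15/21]
  3 → USB stick 3  [load 18/21]
  6 → USB stick 1  [load 18/21]
3 USB sticks opened.

3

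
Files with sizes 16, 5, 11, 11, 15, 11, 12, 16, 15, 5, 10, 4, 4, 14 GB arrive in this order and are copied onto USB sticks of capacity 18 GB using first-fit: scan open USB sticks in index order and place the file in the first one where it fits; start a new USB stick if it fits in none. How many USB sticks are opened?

10

  16 → USB stick 1 (new)  [load 16/18]
  5 → USB stick 2 (new)  [load 5/18]
  11 → USB stick 2  [load 16/18]
  11 → USB stick 3 (new)  [load 11/18]
  15 → USB stick 4 (new)  [load 15/18]
  11 → USB stick 5 (new)  [load 11/18]
  12 → USB stick 6 (new)  [load 12/18]
  16 → USB stick 7 (new)  [load 16/18]
  15 → USB stick 8 (new)  [load 15/18]
  5 → USB stick 3  [load 16/18]
  10 → USB stick 9 (new)  [load 10/18]
  4 → USB stick 5  [load 15/18]
  4 → USB stick 6  [load 16/18]
  14 → USB stick 10 (new)  [load 14/18]
10 USB sticks opened.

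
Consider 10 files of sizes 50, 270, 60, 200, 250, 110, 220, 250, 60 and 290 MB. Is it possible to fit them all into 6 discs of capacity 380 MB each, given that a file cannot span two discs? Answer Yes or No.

A valid assignment using 6 discs:
  disc 1: 290 + 60 = 350
  disc 2: 270 + 110 = 380
  disc 3: 250 + 60 + 50 = 360
  disc 4: 250 = 250
  disc 5: 220 = 220
  disc 6: 200 = 200
Every load is within 380 MB, so 6 discs suffice.

Yes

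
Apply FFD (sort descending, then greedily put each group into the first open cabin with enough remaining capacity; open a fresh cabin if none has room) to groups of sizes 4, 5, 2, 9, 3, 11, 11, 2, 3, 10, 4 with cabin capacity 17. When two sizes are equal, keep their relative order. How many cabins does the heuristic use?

4

Sorted descending: 11, 11, 10, 9, 5, 4, 4, 3, 3, 2, 2.
  11 → cabin 1 (new)  [load 11/17]
  11 → cabin 2 (new)  [load 11/17]
  10 → cabin 3 (new)  [load 10/17]
  9 → cabin 4 (new)  [load 9/17]
  5 → cabin 1  [load 16/17]
  4 → cabin 2  [load 15/17]
  4 → cabin 3  [load 14/17]
  3 → cabin 3  [load 17/17]
  3 → cabin 4  [load 12/17]
  2 → cabin 2  [load 17/17]
  2 → cabin 4  [load 14/17]
4 cabins opened.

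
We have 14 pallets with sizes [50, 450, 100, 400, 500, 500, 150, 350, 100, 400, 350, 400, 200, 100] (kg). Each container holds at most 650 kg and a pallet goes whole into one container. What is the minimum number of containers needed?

8

Total = 500 + 500 + 450 + 400 + 400 + 400 + 350 + 350 + 200 + 150 + 100 + 100 + 100 + 50 = 4050 kg.
Lower bound: ⌈4050/650⌉ = 7 containers.
Also, 8 pallets each exceed 325 kg, and no two of those can share a container, so at least 8 containers are needed.
A packing using 8 containers:
  container 1: 500 + 150 = 650
  container 2: 500 + 100 + 50 = 650
  container 3: 450 + 200 = 650
  container 4: 400 + 100 + 100 = 600
  container 5: 400 = 400
  container 6: 400 = 400
  container 7: 350 = 350
  container 8: 350 = 350
This matches the lower bound, so 8 is optimal.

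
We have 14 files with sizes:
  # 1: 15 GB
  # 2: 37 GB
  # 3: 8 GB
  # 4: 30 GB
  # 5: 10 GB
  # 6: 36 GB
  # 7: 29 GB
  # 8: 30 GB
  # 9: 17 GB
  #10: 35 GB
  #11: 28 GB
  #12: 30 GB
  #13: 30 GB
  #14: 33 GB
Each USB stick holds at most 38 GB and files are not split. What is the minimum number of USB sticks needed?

11

Total = 37 + 36 + 35 + 33 + 30 + 30 + 30 + 30 + 29 + 28 + 17 + 15 + 10 + 8 = 368 GB.
Lower bound: ⌈368/38⌉ = 10 USB sticks.
A packing using 11 USB sticks:
  USB stick 1: 37 = 37
  USB stick 2: 36 = 36
  USB stick 3: 35 = 35
  USB stick 4: 33 = 33
  USB stick 5: 30 + 8 = 38
  USB stick 6: 30 = 30
  USB stick 7: 30 = 30
  USB stick 8: 30 = 30
  USB stick 9: 29 = 29
  USB stick 10: 28 + 10 = 38
  USB stick 11: 17 + 15 = 32
No arrangement into 10 USB sticks stays within capacity, so 11 is optimal.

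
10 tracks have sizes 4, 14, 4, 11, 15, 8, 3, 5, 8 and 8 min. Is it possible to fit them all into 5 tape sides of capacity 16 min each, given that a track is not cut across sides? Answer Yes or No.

No

Total = 80 min; ⌈80/16⌉ = 5.
The bound of 5 does not rule out 5, but exhaustive search shows no assignment into 5 tape sides of capacity 16 min exists — the minimum is 6.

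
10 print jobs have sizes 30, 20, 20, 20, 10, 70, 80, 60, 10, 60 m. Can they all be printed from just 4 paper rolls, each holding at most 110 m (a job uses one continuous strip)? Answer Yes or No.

A valid assignment using 4 paper rolls:
  roll 1: 80 + 30 = 110
  roll 2: 70 + 20 + 20 = 110
  roll 3: 60 + 20 + 10 + 10 = 100
  roll 4: 60 = 60
Every load is within 110 m, so 4 paper rolls suffice.

Yes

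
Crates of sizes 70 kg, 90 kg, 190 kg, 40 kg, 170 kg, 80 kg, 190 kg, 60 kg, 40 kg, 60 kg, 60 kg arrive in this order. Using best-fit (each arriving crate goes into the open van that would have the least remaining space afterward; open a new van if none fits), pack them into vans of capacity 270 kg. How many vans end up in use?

5

  70 → van 1 (new)  [load 70/270]
  90 → van 1  [load 160/270]
  190 → van 2 (new)  [load 190/270]
  40 → van 2  [load 230/270]
  170 → van 3 (new)  [load 170/270]
  80 → van 3  [load 250/270]
  190 → van 4 (new)  [load 190/270]
  60 → van 4  [load 250/270]
  40 → van 2  [load 270/270]
  60 → van 1  [load 220/270]
  60 → van 5 (new)  [load 60/270]
5 vans opened.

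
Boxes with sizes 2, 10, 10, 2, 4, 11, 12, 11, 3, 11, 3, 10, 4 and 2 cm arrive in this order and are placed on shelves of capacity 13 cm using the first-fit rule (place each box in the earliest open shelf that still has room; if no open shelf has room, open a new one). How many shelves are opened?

9

  2 → shelf 1 (new)  [load 2/13]
  10 → shelf 1  [load 12/13]
  10 → shelf 2 (new)  [load 10/13]
  2 → shelf 2  [load 12/13]
  4 → shelf 3 (new)  [load 4/13]
  11 → shelf 4 (new)  [load 11/13]
  12 → shelf 5 (new)  [load 12/13]
  11 → shelf 6 (new)  [load 11/13]
  3 → shelf 3  [load 7/13]
  11 → shelf 7 (new)  [load 11/13]
  3 → shelf 3  [load 10/13]
  10 → shelf 8 (new)  [load 10/13]
  4 → shelf 9 (new)  [load 4/13]
  2 → shelf 3  [load 12/13]
9 shelves opened.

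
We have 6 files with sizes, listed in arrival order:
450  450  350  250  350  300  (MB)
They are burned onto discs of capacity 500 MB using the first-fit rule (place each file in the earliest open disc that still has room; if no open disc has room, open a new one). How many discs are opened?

  450 → disc 1 (new)  [load 450/500]
  450 → disc 2 (new)  [load 450/500]
  350 → disc 3 (new)  [load 350/500]
  250 → disc 4 (new)  [load 250/500]
  350 → disc 5 (new)  [load 350/500]
  300 → disc 6 (new)  [load 300/500]
6 discs opened.

6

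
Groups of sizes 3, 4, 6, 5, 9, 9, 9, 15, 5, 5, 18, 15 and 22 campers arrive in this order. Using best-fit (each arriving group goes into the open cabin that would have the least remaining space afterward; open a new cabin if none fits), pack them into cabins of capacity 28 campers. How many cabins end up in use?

  3 → cabin 1 (new)  [load 3/28]
  4 → cabin 1  [load 7/28]
  6 → cabin 1  [load 13/28]
  5 → cabin 1  [load 18/28]
  9 → cabin 1  [load 27/28]
  9 → cabin 2 (new)  [load 9/28]
  9 → cabin 2  [load 18/28]
  15 → cabin 3 (new)  [load 15/28]
  5 → cabin 2  [load 23/28]
  5 → cabin 2  [load 28/28]
  18 → cabin 4 (new)  [load 18/28]
  15 → cabin 5 (new)  [load 15/28]
  22 → cabin 6 (new)  [load 22/28]
6 cabins opened.

6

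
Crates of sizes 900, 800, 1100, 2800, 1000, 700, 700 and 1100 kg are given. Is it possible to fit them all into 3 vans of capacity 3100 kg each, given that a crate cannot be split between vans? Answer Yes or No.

No

Total = 9100 kg; ⌈9100/3100⌉ = 3.
The bound of 3 does not rule out 3, but exhaustive search shows no assignment into 3 vans of capacity 3100 kg exists — the minimum is 4.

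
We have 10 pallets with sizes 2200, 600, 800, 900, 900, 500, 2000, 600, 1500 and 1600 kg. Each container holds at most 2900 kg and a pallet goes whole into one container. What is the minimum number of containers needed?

5

Total = 2200 + 2000 + 1600 + 1500 + 900 + 900 + 800 + 600 + 600 + 500 = 11600 kg.
Lower bound: ⌈11600/2900⌉ = 4 containers.
A packing using 5 containers:
  container 1: 2200 + 600 = 2800
  container 2: 2000 + 900 = 2900
  container 3: 1600 + 900 = 2500
  container 4: 1500 + 800 + 600 = 2900
  container 5: 500 = 500
No arrangement into 4 containers stays within capacity, so 5 is optimal.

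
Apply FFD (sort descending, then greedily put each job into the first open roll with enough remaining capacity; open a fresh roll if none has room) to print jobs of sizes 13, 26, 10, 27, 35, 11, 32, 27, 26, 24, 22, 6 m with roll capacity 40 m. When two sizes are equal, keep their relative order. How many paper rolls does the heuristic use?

Sorted descending: 35, 32, 27, 27, 26, 26, 24, 22, 13, 11, 10, 6.
  35 → roll 1 (new)  [load 35/40]
  32 → roll 2 (new)  [load 32/40]
  27 → roll 3 (new)  [load 27/40]
  27 → roll 4 (new)  [load 27/40]
  26 → roll 5 (new)  [load 26/40]
  26 → roll 6 (new)  [load 26/40]
  24 → roll 7 (new)  [load 24/40]
  22 → roll 8 (new)  [load 22/40]
  13 → roll 3  [load 40/40]
  11 → roll 4  [load 38/40]
  10 → roll 5  [load 36/40]
  6 → roll 2  [load 38/40]
8 paper rolls opened.

8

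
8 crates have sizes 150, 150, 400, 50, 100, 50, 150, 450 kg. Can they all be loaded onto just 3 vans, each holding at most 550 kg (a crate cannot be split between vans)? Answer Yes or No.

A valid assignment using 3 vans:
  van 1: 450 + 100 = 550
  van 2: 400 + 150 = 550
  van 3: 150 + 150 + 50 + 50 = 400
Every load is within 550 kg, so 3 vans suffice.

Yes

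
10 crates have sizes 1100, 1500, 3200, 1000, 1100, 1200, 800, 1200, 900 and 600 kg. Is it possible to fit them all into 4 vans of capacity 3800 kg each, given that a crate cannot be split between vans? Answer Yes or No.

A valid assignment using 4 vans:
  van 1: 3200 + 600 = 3800
  van 2: 1500 + 1200 + 1100 = 3800
  van 3: 1200 + 1100 + 1000 = 3300
  van 4: 900 + 800 = 1700
Every load is within 3800 kg, so 4 vans suffice.

Yes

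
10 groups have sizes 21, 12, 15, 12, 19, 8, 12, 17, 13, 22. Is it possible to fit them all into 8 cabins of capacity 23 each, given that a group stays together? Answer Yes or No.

No

Total = 151; ⌈151/23⌉ = 7.
9 groups each exceed half the capacity and cannot share a cabin, forcing at least 9 cabins.
At least 9 cabins are required, but only 8 are allowed.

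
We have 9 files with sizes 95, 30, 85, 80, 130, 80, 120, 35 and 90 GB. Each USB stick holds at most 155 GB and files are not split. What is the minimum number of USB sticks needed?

Total = 130 + 120 + 95 + 90 + 85 + 80 + 80 + 35 + 30 = 745 GB.
Lower bound: ⌈745/155⌉ = 5 USB sticks.
Also, 7 files each exceed 155/2 GB, and no two of those can share a USB stick, so at least 7 USB sticks are needed.
A packing using 7 USB sticks:
  USB stick 1: 130 = 130
  USB stick 2: 120 + 35 = 155
  USB stick 3: 95 + 30 = 125
  USB stick 4: 90 = 90
  USB stick 5: 85 = 85
  USB stick 6: 80 = 80
  USB stick 7: 80 = 80
This matches the lower bound, so 7 is optimal.

7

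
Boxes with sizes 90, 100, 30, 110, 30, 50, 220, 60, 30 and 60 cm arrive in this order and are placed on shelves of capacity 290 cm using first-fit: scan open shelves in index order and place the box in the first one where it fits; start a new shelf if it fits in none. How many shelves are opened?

3

  90 → shelf 1 (new)  [load 90/290]
  100 → shelf 1  [load 190/290]
  30 → shelf 1  [load 220/290]
  110 → shelf 2 (new)  [load 110/290]
  30 → shelf 1  [load 250/290]
  50 → shelf 2  [load 160/290]
  220 → shelf 3 (new)  [load 220/290]
  60 → shelf 2  [load 220/290]
  30 → shelf 1  [load 280/290]
  60 → shelf 2  [load 280/290]
3 shelves opened.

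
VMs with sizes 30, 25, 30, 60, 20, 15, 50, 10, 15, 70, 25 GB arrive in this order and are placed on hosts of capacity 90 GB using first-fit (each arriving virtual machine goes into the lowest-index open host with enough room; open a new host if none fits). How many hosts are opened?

5

  30 → host 1 (new)  [load 30/90]
  25 → host 1  [load 55/90]
  30 → host 1  [load 85/90]
  60 → host 2 (new)  [load 60/90]
  20 → host 2  [load 80/90]
  15 → host 3 (new)  [load 15/90]
  50 → host 3  [load 65/90]
  10 → host 2  [load 90/90]
  15 → host 3  [load 80/90]
  70 → host 4 (new)  [load 70/90]
  25 → host 5 (new)  [load 25/90]
5 hosts opened.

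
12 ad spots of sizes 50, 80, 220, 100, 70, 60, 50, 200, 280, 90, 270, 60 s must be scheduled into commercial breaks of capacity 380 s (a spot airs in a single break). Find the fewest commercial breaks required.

5

Total = 280 + 270 + 220 + 200 + 100 + 90 + 80 + 70 + 60 + 60 + 50 + 50 = 1530 s.
Lower bound: ⌈1530/380⌉ = 5 commercial breaks.
A packing using 5 commercial breaks:
  break 1: 280 + 100 = 380
  break 2: 270 + 90 = 360
  break 3: 220 + 80 + 70 = 370
  break 4: 200 + 60 + 60 + 50 = 370
  break 5: 50 = 50
This matches the lower bound, so 5 is optimal.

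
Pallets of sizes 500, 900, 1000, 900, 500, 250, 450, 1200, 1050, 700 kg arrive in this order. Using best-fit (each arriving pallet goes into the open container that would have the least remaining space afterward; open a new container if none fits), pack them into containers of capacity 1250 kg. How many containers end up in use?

7

  500 → container 1 (new)  [load 500/1250]
  900 → container 2 (new)  [load 900/1250]
  1000 → container 3 (new)  [load 1000/1250]
  900 → container 4 (new)  [load 900/1250]
  500 → container 1  [load 1000/1250]
  250 → container 1  [load 1250/1250]
  450 → container 5 (new)  [load 450/1250]
  1200 → container 6 (new)  [load 1200/1250]
  1050 → container 7 (new)  [load 1050/1250]
  700 → container 5  [load 1150/1250]
7 containers opened.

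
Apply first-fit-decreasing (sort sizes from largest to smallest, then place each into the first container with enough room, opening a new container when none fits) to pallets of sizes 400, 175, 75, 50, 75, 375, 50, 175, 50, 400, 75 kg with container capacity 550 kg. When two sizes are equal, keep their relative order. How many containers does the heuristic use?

4

Sorted descending: 400, 400, 375, 175, 175, 75, 75, 75, 50, 50, 50.
  400 → container 1 (new)  [load 400/550]
  400 → container 2 (new)  [load 400/550]
  375 → container 3 (new)  [load 375/550]
  175 → container 3  [load 550/550]
  175 → container 4 (new)  [load 175/550]
  75 → container 1  [load 475/550]
  75 → container 1  [load 550/550]
  75 → container 2  [load 475/550]
  50 → container 2  [load 525/550]
  50 → container 4  [load 225/550]
  50 → container 4  [load 275/550]
4 containers opened.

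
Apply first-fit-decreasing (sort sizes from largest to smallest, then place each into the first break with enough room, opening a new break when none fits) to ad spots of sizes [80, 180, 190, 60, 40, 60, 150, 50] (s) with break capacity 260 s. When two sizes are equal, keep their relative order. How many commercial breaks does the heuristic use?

4

Sorted descending: 190, 180, 150, 80, 60, 60, 50, 40.
  190 → break 1 (new)  [load 190/260]
  180 → break 2 (new)  [load 180/260]
  150 → break 3 (new)  [load 150/260]
  80 → break 2  [load 260/260]
  60 → break 1  [load 250/260]
  60 → break 3  [load 210/260]
  50 → break 3  [load 260/260]
  40 → break 4 (new)  [load 40/260]
4 commercial breaks opened.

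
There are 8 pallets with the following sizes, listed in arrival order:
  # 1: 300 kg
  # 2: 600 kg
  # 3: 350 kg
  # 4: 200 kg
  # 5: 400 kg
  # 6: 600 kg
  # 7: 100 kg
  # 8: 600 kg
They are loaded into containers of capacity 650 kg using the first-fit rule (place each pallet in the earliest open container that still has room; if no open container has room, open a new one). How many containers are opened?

6

  300 → container 1 (new)  [load 300/650]
  600 → container 2 (new)  [load 600/650]
  350 → container 1  [load 650/650]
  200 → container 3 (new)  [load 200/650]
  400 → container 3  [load 600/650]
  600 → container 4 (new)  [load 600/650]
  100 → container 5 (new)  [load 100/650]
  600 → container 6 (new)  [load 600/650]
6 containers opened.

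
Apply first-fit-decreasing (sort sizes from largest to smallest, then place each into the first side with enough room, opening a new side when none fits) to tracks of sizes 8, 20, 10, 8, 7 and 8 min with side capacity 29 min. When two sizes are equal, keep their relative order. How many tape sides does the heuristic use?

Sorted descending: 20, 10, 8, 8, 8, 7.
  20 → side 1 (new)  [load 20/29]
  10 → side 2 (new)  [load 10/29]
  8 → side 1  [load 28/29]
  8 → side 2  [load 18/29]
  8 → side 2  [load 26/29]
  7 → side 3 (new)  [load 7/29]
3 tape sides opened.

3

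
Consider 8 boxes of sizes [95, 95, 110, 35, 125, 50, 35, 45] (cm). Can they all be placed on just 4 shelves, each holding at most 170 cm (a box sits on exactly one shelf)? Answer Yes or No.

Yes

A valid assignment using 4 shelves:
  shelf 1: 125 + 45 = 170
  shelf 2: 110 + 50 = 160
  shelf 3: 95 + 35 + 35 = 165
  shelf 4: 95 = 95
Every load is within 170 cm, so 4 shelves suffice.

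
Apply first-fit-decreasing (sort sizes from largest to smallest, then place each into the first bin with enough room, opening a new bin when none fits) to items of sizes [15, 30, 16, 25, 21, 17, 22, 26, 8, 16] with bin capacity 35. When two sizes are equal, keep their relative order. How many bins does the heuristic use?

Sorted descending: 30, 26, 25, 22, 21, 17, 16, 16, 15, 8.
  30 → bin 1 (new)  [load 30/35]
  26 → bin 2 (new)  [load 26/35]
  25 → bin 3 (new)  [load 25/35]
  22 → bin 4 (new)  [load 22/35]
  21 → bin 5 (new)  [load 21/35]
  17 → bin 6 (new)  [load 17/35]
  16 → bin 6  [load 33/35]
  16 → bin 7 (new)  [load 16/35]
  15 → bin 7  [load 31/35]
  8 → bin 2  [load 34/35]
7 bins opened.

7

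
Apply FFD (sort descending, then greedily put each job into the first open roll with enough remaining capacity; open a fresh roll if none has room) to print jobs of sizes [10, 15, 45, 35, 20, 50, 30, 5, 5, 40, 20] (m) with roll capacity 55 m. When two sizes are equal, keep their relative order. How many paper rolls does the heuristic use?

5

Sorted descending: 50, 45, 40, 35, 30, 20, 20, 15, 10, 5, 5.
  50 → roll 1 (new)  [load 50/55]
  45 → roll 2 (new)  [load 45/55]
  40 → roll 3 (new)  [load 40/55]
  35 → roll 4 (new)  [load 35/55]
  30 → roll 5 (new)  [load 30/55]
  20 → roll 4  [load 55/55]
  20 → roll 5  [load 50/55]
  15 → roll 3  [load 55/55]
  10 → roll 2  [load 55/55]
  5 → roll 1  [load 55/55]
  5 → roll 5  [load 55/55]
5 paper rolls opened.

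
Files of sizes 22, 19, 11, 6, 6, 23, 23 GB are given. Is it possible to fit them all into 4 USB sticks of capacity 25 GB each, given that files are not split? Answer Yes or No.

No

Total = 110 GB; ⌈110/25⌉ = 5.
At least 5 USB sticks are required, but only 4 are allowed.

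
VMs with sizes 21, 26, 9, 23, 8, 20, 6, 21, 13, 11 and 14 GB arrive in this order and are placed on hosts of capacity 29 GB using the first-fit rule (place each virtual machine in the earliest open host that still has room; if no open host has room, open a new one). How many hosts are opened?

7

  21 → host 1 (new)  [load 21/29]
  26 → host 2 (new)  [load 26/29]
  9 → host 3 (new)  [load 9/29]
  23 → host 4 (new)  [load 23/29]
  8 → host 1  [load 29/29]
  20 → host 3  [load 29/29]
  6 → host 4  [load 29/29]
  21 → host 5 (new)  [load 21/29]
  13 → host 6 (new)  [load 13/29]
  11 → host 6  [load 24/29]
  14 → host 7 (new)  [load 14/29]
7 hosts opened.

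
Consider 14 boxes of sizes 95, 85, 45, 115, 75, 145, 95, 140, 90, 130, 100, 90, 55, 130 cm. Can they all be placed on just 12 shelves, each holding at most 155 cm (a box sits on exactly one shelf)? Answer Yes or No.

A valid assignment using 12 shelves:
  shelf 1: 145 = 145
  shelf 2: 140 = 140
  shelf 3: 130 = 130
  shelf 4: 130 = 130
  shelf 5: 115 = 115
  shelf 6: 100 + 55 = 155
  shelf 7: 95 + 45 = 140
  shelf 8: 95 = 95
  shelf 9: 90 = 90
  shelf 10: 90 = 90
  shelf 11: 85 = 85
  shelf 12: 75 = 75
Every load is within 155 cm, so 12 shelves suffice.

Yes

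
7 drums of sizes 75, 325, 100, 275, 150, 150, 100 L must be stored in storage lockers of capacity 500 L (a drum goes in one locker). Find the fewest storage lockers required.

Total = 325 + 275 + 150 + 150 + 100 + 100 + 75 = 1175 L.
Lower bound: ⌈1175/500⌉ = 3 storage lockers.
A packing using 3 storage lockers:
  locker 1: 325 + 150 = 475
  locker 2: 275 + 150 + 75 = 500
  locker 3: 100 + 100 = 200
This matches the lower bound, so 3 is optimal.

3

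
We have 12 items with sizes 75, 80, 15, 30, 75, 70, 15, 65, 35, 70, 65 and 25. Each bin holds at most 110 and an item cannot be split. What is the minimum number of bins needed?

7

Total = 80 + 75 + 75 + 70 + 70 + 65 + 65 + 35 + 30 + 25 + 15 + 15 = 620.
Lower bound: ⌈620/110⌉ = 6 bins.
Also, 7 items each exceed 55, and no two of those can share a bin, so at least 7 bins are needed.
A packing using 7 bins:
  bin 1: 80 + 30 = 110
  bin 2: 75 + 35 = 110
  bin 3: 75 + 25 = 100
  bin 4: 70 + 15 + 15 = 100
  bin 5: 70 = 70
  bin 6: 65 = 65
  bin 7: 65 = 65
This matches the lower bound, so 7 is optimal.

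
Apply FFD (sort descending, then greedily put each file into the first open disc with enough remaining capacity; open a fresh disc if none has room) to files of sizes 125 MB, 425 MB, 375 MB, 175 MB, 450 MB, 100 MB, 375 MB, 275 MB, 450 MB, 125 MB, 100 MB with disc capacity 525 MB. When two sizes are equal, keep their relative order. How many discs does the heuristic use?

7

Sorted descending: 450, 450, 425, 375, 375, 275, 175, 125, 125, 100, 100.
  450 → disc 1 (new)  [load 450/525]
  450 → disc 2 (new)  [load 450/525]
  425 → disc 3 (new)  [load 425/525]
  375 → disc 4 (new)  [load 375/525]
  375 → disc 5 (new)  [load 375/525]
  275 → disc 6 (new)  [load 275/525]
  175 → disc 6  [load 450/525]
  125 → disc 4  [load 500/525]
  125 → disc 5  [load 500/525]
  100 → disc 3  [load 525/525]
  100 → disc 7 (new)  [load 100/525]
7 discs opened.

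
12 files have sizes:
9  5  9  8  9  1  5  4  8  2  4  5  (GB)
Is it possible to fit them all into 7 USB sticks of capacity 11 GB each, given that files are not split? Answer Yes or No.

No

Total = 69 GB; ⌈69/11⌉ = 7.
The bound of 7 does not rule out 7, but exhaustive search shows no assignment into 7 USB sticks of capacity 11 GB exists — the minimum is 8.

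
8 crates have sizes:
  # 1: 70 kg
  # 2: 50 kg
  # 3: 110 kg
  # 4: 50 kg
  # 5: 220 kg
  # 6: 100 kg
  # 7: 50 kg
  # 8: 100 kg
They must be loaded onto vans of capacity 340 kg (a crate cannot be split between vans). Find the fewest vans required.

3

Total = 220 + 110 + 100 + 100 + 70 + 50 + 50 + 50 = 750 kg.
Lower bound: ⌈750/340⌉ = 3 vans.
A packing using 3 vans:
  van 1: 220 + 110 = 330
  van 2: 100 + 100 + 70 + 50 = 320
  van 3: 50 + 50 = 100
This matches the lower bound, so 3 is optimal.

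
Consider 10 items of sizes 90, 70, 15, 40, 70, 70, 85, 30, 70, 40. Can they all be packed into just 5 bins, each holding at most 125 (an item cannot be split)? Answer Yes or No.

Total = 580; ⌈580/125⌉ = 5.
6 items each exceed half the capacity and cannot share a bin, forcing at least 6 bins.
At least 6 bins are required, but only 5 are allowed.

No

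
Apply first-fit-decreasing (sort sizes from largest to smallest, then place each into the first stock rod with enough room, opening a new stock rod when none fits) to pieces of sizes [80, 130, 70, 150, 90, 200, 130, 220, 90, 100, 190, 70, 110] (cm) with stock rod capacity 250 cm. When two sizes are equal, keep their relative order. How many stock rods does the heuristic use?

Sorted descending: 220, 200, 190, 150, 130, 130, 110, 100, 90, 90, 80, 70, 70.
  220 → stock rod 1 (new)  [load 220/250]
  200 → stock rod 2 (new)  [load 200/250]
  190 → stock rod 3 (new)  [load 190/250]
  150 → stock rod 4 (new)  [load 150/250]
  130 → stock rod 5 (new)  [load 130/250]
  130 → stock rod 6 (new)  [load 130/250]
  110 → stock rod 5  [load 240/250]
  100 → stock rod 4  [load 250/250]
  90 → stock rod 6  [load 220/250]
  90 → stock rod 7 (new)  [load 90/250]
  80 → stock rod 7  [load 170/250]
  70 → stock rod 7  [load 240/250]
  70 → stock rod 8 (new)  [load 70/250]
8 stock rods opened.

8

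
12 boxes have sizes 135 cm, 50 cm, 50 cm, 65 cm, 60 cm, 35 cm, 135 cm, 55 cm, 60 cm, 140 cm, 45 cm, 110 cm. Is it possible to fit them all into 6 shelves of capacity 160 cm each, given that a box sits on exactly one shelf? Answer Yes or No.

No

Total = 940 cm; ⌈940/160⌉ = 6.
The bound of 6 does not rule out 6, but exhaustive search shows no assignment into 6 shelves of capacity 160 cm exists — the minimum is 7.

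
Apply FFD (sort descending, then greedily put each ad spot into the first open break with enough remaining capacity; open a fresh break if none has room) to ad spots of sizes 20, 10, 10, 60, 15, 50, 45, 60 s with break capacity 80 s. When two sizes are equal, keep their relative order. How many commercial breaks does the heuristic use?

4

Sorted descending: 60, 60, 50, 45, 20, 15, 10, 10.
  60 → break 1 (new)  [load 60/80]
  60 → break 2 (new)  [load 60/80]
  50 → break 3 (new)  [load 50/80]
  45 → break 4 (new)  [load 45/80]
  20 → break 1  [load 80/80]
  15 → break 2  [load 75/80]
  10 → break 3  [load 60/80]
  10 → break 3  [load 70/80]
4 commercial breaks opened.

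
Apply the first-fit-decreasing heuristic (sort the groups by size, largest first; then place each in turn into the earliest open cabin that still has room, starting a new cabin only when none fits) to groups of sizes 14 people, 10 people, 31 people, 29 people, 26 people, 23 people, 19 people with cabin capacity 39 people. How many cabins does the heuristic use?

5

Sorted descending: 31, 29, 26, 23, 19, 14, 10.
  31 → cabin 1 (new)  [load 31/39]
  29 → cabin 2 (new)  [load 29/39]
  26 → cabin 3 (new)  [load 26/39]
  23 → cabin 4 (new)  [load 23/39]
  19 → cabin 5 (new)  [load 19/39]
  14 → cabin 4  [load 37/39]
  10 → cabin 2  [load 39/39]
5 cabins opened.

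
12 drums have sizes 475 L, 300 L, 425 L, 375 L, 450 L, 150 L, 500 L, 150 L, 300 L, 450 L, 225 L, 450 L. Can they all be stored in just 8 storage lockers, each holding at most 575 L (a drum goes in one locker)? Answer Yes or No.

Total = 4250 L; ⌈4250/575⌉ = 8.
9 drums each exceed half the capacity and cannot share a locker, forcing at least 9 storage lockers.
At least 9 storage lockers are required, but only 8 are allowed.

No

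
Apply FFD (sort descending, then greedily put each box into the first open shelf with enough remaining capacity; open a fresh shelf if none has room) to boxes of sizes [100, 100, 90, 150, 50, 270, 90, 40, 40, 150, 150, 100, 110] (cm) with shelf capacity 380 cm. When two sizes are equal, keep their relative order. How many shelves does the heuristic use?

4

Sorted descending: 270, 150, 150, 150, 110, 100, 100, 100, 90, 90, 50, 40, 40.
  270 → shelf 1 (new)  [load 270/380]
  150 → shelf 2 (new)  [load 150/380]
  150 → shelf 2  [load 300/380]
  150 → shelf 3 (new)  [load 150/380]
  110 → shelf 1  [load 380/380]
  100 → shelf 3  [load 250/380]
  100 → shelf 3  [load 350/380]
  100 → shelf 4 (new)  [load 100/380]
  90 → shelf 4  [load 190/380]
  90 → shelf 4  [load 280/380]
  50 → shelf 2  [load 350/380]
  40 → shelf 4  [load 320/380]
  40 → shelf 4  [load 360/380]
4 shelves opened.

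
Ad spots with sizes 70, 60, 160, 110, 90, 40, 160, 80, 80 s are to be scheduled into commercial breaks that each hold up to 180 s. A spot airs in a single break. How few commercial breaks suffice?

5

Total = 160 + 160 + 110 + 90 + 80 + 80 + 70 + 60 + 40 = 850 s.
Lower bound: ⌈850/180⌉ = 5 commercial breaks.
A packing using 5 commercial breaks:
  break 1: 160 = 160
  break 2: 160 = 160
  break 3: 110 + 70 = 180
  break 4: 90 + 80 = 170
  break 5: 80 + 60 + 40 = 180
This matches the lower bound, so 5 is optimal.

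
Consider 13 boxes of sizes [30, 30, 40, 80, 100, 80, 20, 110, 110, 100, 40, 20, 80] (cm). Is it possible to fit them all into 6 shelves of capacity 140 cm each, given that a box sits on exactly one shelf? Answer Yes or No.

No

Total = 840 cm; ⌈840/140⌉ = 6.
7 boxes each exceed half the capacity and cannot share a shelf, forcing at least 7 shelves.
At least 7 shelves are required, but only 6 are allowed.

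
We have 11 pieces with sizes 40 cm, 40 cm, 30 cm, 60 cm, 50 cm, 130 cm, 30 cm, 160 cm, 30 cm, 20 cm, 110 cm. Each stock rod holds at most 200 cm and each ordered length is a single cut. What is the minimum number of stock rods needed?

4

Total = 160 + 130 + 110 + 60 + 50 + 40 + 40 + 30 + 30 + 30 + 20 = 700 cm.
Lower bound: ⌈700/200⌉ = 4 stock rods.
A packing using 4 stock rods:
  stock rod 1: 160 + 40 = 200
  stock rod 2: 130 + 60 = 190
  stock rod 3: 110 + 50 + 40 = 200
  stock rod 4: 30 + 30 + 30 + 20 = 110
This matches the lower bound, so 4 is optimal.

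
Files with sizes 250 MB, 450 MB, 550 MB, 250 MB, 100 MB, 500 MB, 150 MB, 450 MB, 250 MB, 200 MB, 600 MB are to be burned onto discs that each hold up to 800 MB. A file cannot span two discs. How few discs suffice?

5

Total = 600 + 550 + 500 + 450 + 450 + 250 + 250 + 250 + 200 + 150 + 100 = 3750 MB.
Lower bound: ⌈3750/800⌉ = 5 discs.
A packing using 5 discs:
  disc 1: 600 + 200 = 800
  disc 2: 550 + 250 = 800
  disc 3: 500 + 250 = 750
  disc 4: 450 + 250 + 100 = 800
  disc 5: 450 + 150 = 600
This matches the lower bound, so 5 is optimal.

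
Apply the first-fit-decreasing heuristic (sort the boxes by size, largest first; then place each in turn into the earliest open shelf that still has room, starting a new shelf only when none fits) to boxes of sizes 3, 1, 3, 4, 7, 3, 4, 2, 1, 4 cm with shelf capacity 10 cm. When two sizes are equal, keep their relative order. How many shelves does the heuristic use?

Sorted descending: 7, 4, 4, 4, 3, 3, 3, 2, 1, 1.
  7 → shelf 1 (new)  [load 7/10]
  4 → shelf 2 (new)  [load 4/10]
  4 → shelf 2  [load 8/10]
  4 → shelf 3 (new)  [load 4/10]
  3 → shelf 1  [load 10/10]
  3 → shelf 3  [load 7/10]
  3 → shelf 3  [load 10/10]
  2 → shelf 2  [load 10/10]
  1 → shelf 4 (new)  [load 1/10]
  1 → shelf 4  [load 2/10]
4 shelves opened.

4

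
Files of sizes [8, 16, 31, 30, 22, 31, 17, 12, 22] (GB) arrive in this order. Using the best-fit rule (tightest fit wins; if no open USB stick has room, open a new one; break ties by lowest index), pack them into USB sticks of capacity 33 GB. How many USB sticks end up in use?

7

  8 → USB stick 1 (new)  [load 8/33]
  16 → USB stick 1  [load 24/33]
  31 → USB stick 2 (new)  [load 31/33]
  30 → USB stick 3 (new)  [load 30/33]
  22 → USB stick 4 (new)  [load 22/33]
  31 → USB stick 5 (new)  [load 31/33]
  17 → USB stick 6 (new)  [load 17/33]
  12 → USB stick 6  [load 29/33]
  22 → USB stick 7 (new)  [load 22/33]
7 USB sticks opened.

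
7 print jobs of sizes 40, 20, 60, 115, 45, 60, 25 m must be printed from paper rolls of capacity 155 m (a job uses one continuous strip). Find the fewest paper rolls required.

Total = 115 + 60 + 60 + 45 + 40 + 25 + 20 = 365 m.
Lower bound: ⌈365/155⌉ = 3 paper rolls.
A packing using 3 paper rolls:
  roll 1: 115 + 40 = 155
  roll 2: 60 + 60 + 25 = 145
  roll 3: 45 + 20 = 65
This matches the lower bound, so 3 is optimal.

3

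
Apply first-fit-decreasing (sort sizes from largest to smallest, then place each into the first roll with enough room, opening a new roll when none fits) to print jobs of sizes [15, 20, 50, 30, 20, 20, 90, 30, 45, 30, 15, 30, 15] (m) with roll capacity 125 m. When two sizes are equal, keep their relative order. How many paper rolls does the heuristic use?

Sorted descending: 90, 50, 45, 30, 30, 30, 30, 20, 20, 20, 15, 15, 15.
  90 → roll 1 (new)  [load 90/125]
  50 → roll 2 (new)  [load 50/125]
  45 → roll 2  [load 95/125]
  30 → roll 1  [load 120/125]
  30 → roll 2  [load 125/125]
  30 → roll 3 (new)  [load 30/125]
  30 → roll 3  [load 60/125]
  20 → roll 3  [load 80/125]
  20 → roll 3  [load 100/125]
  20 → roll 3  [load 120/125]
  15 → roll 4 (new)  [load 15/125]
  15 → roll 4  [load 30/125]
  15 → roll 4  [load 45/125]
4 paper rolls opened.

4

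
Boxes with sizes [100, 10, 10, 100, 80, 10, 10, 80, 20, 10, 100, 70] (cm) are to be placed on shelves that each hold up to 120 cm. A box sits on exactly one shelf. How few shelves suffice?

6

Total = 100 + 100 + 100 + 80 + 80 + 70 + 20 + 10 + 10 + 10 + 10 + 10 = 600 cm.
Lower bound: ⌈600/120⌉ = 5 shelves.
Also, 6 boxes each exceed 60 cm, and no two of those can share a shelf, so at least 6 shelves are needed.
A packing using 6 shelves:
  shelf 1: 100 + 20 = 120
  shelf 2: 100 + 10 + 10 = 120
  shelf 3: 100 + 10 + 10 = 120
  shelf 4: 80 + 10 = 90
  shelf 5: 80 = 80
  shelf 6: 70 = 70
This matches the lower bound, so 6 is optimal.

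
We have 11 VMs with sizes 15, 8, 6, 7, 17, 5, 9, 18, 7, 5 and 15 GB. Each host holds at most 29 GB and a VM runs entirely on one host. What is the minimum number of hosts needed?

Total = 18 + 17 + 15 + 15 + 9 + 8 + 7 + 7 + 6 + 5 + 5 = 112 GB.
Lower bound: ⌈112/29⌉ = 4 hosts.
A packing using 4 hosts:
  host 1: 18 + 9 = 27
  host 2: 17 + 7 + 5 = 29
  host 3: 15 + 8 + 6 = 29
  host 4: 15 + 7 + 5 = 27
This matches the lower bound, so 4 is optimal.

4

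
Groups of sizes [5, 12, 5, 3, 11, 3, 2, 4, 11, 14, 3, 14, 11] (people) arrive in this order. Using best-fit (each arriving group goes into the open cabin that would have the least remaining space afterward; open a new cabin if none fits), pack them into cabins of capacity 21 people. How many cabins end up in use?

6

  5 → cabin 1 (new)  [load 5/21]
  12 → cabin 1  [load 17/21]
  5 → cabin 2 (new)  [load 5/21]
  3 → cabin 1  [load 20/21]
  11 → cabin 2  [load 16/21]
  3 → cabin 2  [load 19/21]
  2 → cabin 2  [load 21/21]
  4 → cabin 3 (new)  [load 4/21]
  11 → cabin 3  [load 15/21]
  14 → cabin 4 (new)  [load 14/21]
  3 → cabin 3  [load 18/21]
  14 → cabin 5 (new)  [load 14/21]
  11 → cabin 6 (new)  [load 11/21]
6 cabins opened.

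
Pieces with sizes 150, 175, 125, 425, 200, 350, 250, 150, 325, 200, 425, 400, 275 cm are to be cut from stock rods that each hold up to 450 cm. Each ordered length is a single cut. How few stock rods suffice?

Total = 425 + 425 + 400 + 350 + 325 + 275 + 250 + 200 + 200 + 175 + 150 + 150 + 125 = 3450 cm.
Lower bound: ⌈3450/450⌉ = 8 stock rods.
A packing using 9 stock rods:
  stock rod 1: 425 = 425
  stock rod 2: 425 = 425
  stock rod 3: 400 = 400
  stock rod 4: 350 = 350
  stock rod 5: 325 + 125 = 450
  stock rod 6: 275 + 175 = 450
  stock rod 7: 250 + 200 = 450
  stock rod 8: 200 + 150 = 350
  stock rod 9: 150 = 150
No arrangement into 8 stock rods stays within capacity, so 9 is optimal.

9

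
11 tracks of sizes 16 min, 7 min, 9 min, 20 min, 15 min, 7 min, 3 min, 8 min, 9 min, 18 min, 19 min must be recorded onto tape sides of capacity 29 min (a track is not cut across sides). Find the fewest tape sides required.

5

Total = 20 + 19 + 18 + 16 + 15 + 9 + 9 + 8 + 7 + 7 + 3 = 131 min.
Lower bound: ⌈131/29⌉ = 5 tape sides.
A packing using 5 tape sides:
  side 1: 20 + 9 = 29
  side 2: 19 + 9 = 28
  side 3: 18 + 8 + 3 = 29
  side 4: 16 + 7 = 23
  side 5: 15 + 7 = 22
This matches the lower bound, so 5 is optimal.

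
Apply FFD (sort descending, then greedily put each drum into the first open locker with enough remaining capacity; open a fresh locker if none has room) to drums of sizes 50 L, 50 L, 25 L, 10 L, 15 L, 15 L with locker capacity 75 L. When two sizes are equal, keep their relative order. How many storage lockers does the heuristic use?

Sorted descending: 50, 50, 25, 15, 15, 10.
  50 → locker 1 (new)  [load 50/75]
  50 → locker 2 (new)  [load 50/75]
  25 → locker 1  [load 75/75]
  15 → locker 2  [load 65/75]
  15 → locker 3 (new)  [load 15/75]
  10 → locker 2  [load 75/75]
3 storage lockers opened.

3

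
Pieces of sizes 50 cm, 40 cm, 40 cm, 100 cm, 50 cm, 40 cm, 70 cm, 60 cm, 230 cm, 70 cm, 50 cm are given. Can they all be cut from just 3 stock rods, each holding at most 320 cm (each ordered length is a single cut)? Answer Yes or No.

A valid assignment using 3 stock rods:
  stock rod 1: 230 + 70 = 300
  stock rod 2: 100 + 70 + 60 + 50 + 40 = 320
  stock rod 3: 50 + 50 + 40 + 40 = 180
Every load is within 320 cm, so 3 stock rods suffice.

Yes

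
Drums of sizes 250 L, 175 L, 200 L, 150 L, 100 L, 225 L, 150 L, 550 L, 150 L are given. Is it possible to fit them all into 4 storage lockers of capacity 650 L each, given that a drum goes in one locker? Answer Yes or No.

Yes

A valid assignment using 3 storage lockers:
  locker 1: 550 + 100 = 650
  locker 2: 250 + 225 + 175 = 650
  locker 3: 200 + 150 + 150 + 150 = 650
That uses only 3 ≤ 4, so 4 storage lockers are enough.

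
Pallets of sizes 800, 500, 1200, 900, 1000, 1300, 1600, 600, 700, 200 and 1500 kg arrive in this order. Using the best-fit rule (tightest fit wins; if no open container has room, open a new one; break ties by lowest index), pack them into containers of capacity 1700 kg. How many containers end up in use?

7

  800 → container 1 (new)  [load 800/1700]
  500 → container 1  [load 1300/1700]
  1200 → container 2 (new)  [load 1200/1700]
  900 → container 3 (new)  [load 900/1700]
  1000 → container 4 (new)  [load 1000/1700]
  1300 → container 5 (new)  [load 1300/1700]
  1600 → container 6 (new)  [load 1600/1700]
  600 → container 4  [load 1600/1700]
  700 → container 3  [load 1600/1700]
  200 → container 1  [load 1500/1700]
  1500 → container 7 (new)  [load 1500/1700]
7 containers opened.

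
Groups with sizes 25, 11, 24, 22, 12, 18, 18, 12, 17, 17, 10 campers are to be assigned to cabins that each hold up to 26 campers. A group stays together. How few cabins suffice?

Total = 25 + 24 + 22 + 18 + 18 + 17 + 17 + 12 + 12 + 11 + 10 = 186 campers.
Lower bound: ⌈186/26⌉ = 8 cabins.
A packing using 9 cabins:
  cabin 1: 25 = 25
  cabin 2: 24 = 24
  cabin 3: 22 = 22
  cabin 4: 18 = 18
  cabin 5: 18 = 18
  cabin 6: 17 = 17
  cabin 7: 17 = 17
  cabin 8: 12 + 12 = 24
  cabin 9: 11 + 10 = 21
No arrangement into 8 cabins stays within capacity, so 9 is optimal.

9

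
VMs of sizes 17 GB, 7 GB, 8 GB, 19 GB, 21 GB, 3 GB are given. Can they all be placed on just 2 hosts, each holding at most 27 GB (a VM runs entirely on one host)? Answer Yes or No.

Total = 75 GB; ⌈75/27⌉ = 3.
At least 3 hosts are required, but only 2 are allowed.

No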